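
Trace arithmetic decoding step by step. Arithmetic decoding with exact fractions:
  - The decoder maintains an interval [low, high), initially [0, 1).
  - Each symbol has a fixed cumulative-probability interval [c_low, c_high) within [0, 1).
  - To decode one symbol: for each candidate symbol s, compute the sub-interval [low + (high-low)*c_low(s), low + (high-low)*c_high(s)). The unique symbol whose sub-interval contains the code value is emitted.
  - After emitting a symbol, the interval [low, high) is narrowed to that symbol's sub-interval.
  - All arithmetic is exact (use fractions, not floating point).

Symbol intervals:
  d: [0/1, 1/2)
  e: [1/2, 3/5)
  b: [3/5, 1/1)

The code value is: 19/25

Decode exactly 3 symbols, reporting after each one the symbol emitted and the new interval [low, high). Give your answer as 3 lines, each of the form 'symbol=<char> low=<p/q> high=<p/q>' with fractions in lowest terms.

Step 1: interval [0/1, 1/1), width = 1/1 - 0/1 = 1/1
  'd': [0/1 + 1/1*0/1, 0/1 + 1/1*1/2) = [0/1, 1/2)
  'e': [0/1 + 1/1*1/2, 0/1 + 1/1*3/5) = [1/2, 3/5)
  'b': [0/1 + 1/1*3/5, 0/1 + 1/1*1/1) = [3/5, 1/1) <- contains code 19/25
  emit 'b', narrow to [3/5, 1/1)
Step 2: interval [3/5, 1/1), width = 1/1 - 3/5 = 2/5
  'd': [3/5 + 2/5*0/1, 3/5 + 2/5*1/2) = [3/5, 4/5) <- contains code 19/25
  'e': [3/5 + 2/5*1/2, 3/5 + 2/5*3/5) = [4/5, 21/25)
  'b': [3/5 + 2/5*3/5, 3/5 + 2/5*1/1) = [21/25, 1/1)
  emit 'd', narrow to [3/5, 4/5)
Step 3: interval [3/5, 4/5), width = 4/5 - 3/5 = 1/5
  'd': [3/5 + 1/5*0/1, 3/5 + 1/5*1/2) = [3/5, 7/10)
  'e': [3/5 + 1/5*1/2, 3/5 + 1/5*3/5) = [7/10, 18/25)
  'b': [3/5 + 1/5*3/5, 3/5 + 1/5*1/1) = [18/25, 4/5) <- contains code 19/25
  emit 'b', narrow to [18/25, 4/5)

Answer: symbol=b low=3/5 high=1/1
symbol=d low=3/5 high=4/5
symbol=b low=18/25 high=4/5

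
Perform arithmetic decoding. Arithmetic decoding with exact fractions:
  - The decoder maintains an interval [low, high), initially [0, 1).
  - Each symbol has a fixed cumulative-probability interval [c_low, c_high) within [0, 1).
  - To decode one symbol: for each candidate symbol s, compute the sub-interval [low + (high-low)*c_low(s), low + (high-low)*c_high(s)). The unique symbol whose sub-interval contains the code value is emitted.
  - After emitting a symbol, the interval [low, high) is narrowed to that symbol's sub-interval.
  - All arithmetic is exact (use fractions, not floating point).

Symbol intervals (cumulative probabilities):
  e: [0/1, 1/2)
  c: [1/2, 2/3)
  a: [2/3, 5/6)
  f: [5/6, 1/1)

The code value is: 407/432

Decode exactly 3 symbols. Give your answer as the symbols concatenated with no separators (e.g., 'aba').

Answer: fcf

Derivation:
Step 1: interval [0/1, 1/1), width = 1/1 - 0/1 = 1/1
  'e': [0/1 + 1/1*0/1, 0/1 + 1/1*1/2) = [0/1, 1/2)
  'c': [0/1 + 1/1*1/2, 0/1 + 1/1*2/3) = [1/2, 2/3)
  'a': [0/1 + 1/1*2/3, 0/1 + 1/1*5/6) = [2/3, 5/6)
  'f': [0/1 + 1/1*5/6, 0/1 + 1/1*1/1) = [5/6, 1/1) <- contains code 407/432
  emit 'f', narrow to [5/6, 1/1)
Step 2: interval [5/6, 1/1), width = 1/1 - 5/6 = 1/6
  'e': [5/6 + 1/6*0/1, 5/6 + 1/6*1/2) = [5/6, 11/12)
  'c': [5/6 + 1/6*1/2, 5/6 + 1/6*2/3) = [11/12, 17/18) <- contains code 407/432
  'a': [5/6 + 1/6*2/3, 5/6 + 1/6*5/6) = [17/18, 35/36)
  'f': [5/6 + 1/6*5/6, 5/6 + 1/6*1/1) = [35/36, 1/1)
  emit 'c', narrow to [11/12, 17/18)
Step 3: interval [11/12, 17/18), width = 17/18 - 11/12 = 1/36
  'e': [11/12 + 1/36*0/1, 11/12 + 1/36*1/2) = [11/12, 67/72)
  'c': [11/12 + 1/36*1/2, 11/12 + 1/36*2/3) = [67/72, 101/108)
  'a': [11/12 + 1/36*2/3, 11/12 + 1/36*5/6) = [101/108, 203/216)
  'f': [11/12 + 1/36*5/6, 11/12 + 1/36*1/1) = [203/216, 17/18) <- contains code 407/432
  emit 'f', narrow to [203/216, 17/18)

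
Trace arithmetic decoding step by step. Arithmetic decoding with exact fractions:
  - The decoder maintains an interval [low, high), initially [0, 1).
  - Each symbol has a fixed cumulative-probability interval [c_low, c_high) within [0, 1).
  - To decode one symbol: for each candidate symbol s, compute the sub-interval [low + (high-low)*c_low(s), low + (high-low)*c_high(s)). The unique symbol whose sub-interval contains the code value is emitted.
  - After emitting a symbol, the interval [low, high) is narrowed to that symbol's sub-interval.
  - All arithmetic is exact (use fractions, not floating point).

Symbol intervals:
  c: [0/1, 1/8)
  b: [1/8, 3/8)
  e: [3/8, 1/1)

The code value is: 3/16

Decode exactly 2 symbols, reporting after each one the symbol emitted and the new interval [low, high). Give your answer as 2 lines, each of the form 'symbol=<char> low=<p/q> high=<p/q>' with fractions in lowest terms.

Answer: symbol=b low=1/8 high=3/8
symbol=b low=5/32 high=7/32

Derivation:
Step 1: interval [0/1, 1/1), width = 1/1 - 0/1 = 1/1
  'c': [0/1 + 1/1*0/1, 0/1 + 1/1*1/8) = [0/1, 1/8)
  'b': [0/1 + 1/1*1/8, 0/1 + 1/1*3/8) = [1/8, 3/8) <- contains code 3/16
  'e': [0/1 + 1/1*3/8, 0/1 + 1/1*1/1) = [3/8, 1/1)
  emit 'b', narrow to [1/8, 3/8)
Step 2: interval [1/8, 3/8), width = 3/8 - 1/8 = 1/4
  'c': [1/8 + 1/4*0/1, 1/8 + 1/4*1/8) = [1/8, 5/32)
  'b': [1/8 + 1/4*1/8, 1/8 + 1/4*3/8) = [5/32, 7/32) <- contains code 3/16
  'e': [1/8 + 1/4*3/8, 1/8 + 1/4*1/1) = [7/32, 3/8)
  emit 'b', narrow to [5/32, 7/32)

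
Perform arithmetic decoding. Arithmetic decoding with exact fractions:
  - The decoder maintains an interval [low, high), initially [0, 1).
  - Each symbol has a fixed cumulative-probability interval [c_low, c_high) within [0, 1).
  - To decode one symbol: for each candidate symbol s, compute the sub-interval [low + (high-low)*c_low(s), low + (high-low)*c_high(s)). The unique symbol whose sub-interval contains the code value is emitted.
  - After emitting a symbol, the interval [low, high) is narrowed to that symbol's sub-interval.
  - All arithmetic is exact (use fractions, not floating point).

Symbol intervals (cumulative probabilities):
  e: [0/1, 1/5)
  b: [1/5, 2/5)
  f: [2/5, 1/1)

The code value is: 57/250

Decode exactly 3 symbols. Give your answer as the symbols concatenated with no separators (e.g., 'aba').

Step 1: interval [0/1, 1/1), width = 1/1 - 0/1 = 1/1
  'e': [0/1 + 1/1*0/1, 0/1 + 1/1*1/5) = [0/1, 1/5)
  'b': [0/1 + 1/1*1/5, 0/1 + 1/1*2/5) = [1/5, 2/5) <- contains code 57/250
  'f': [0/1 + 1/1*2/5, 0/1 + 1/1*1/1) = [2/5, 1/1)
  emit 'b', narrow to [1/5, 2/5)
Step 2: interval [1/5, 2/5), width = 2/5 - 1/5 = 1/5
  'e': [1/5 + 1/5*0/1, 1/5 + 1/5*1/5) = [1/5, 6/25) <- contains code 57/250
  'b': [1/5 + 1/5*1/5, 1/5 + 1/5*2/5) = [6/25, 7/25)
  'f': [1/5 + 1/5*2/5, 1/5 + 1/5*1/1) = [7/25, 2/5)
  emit 'e', narrow to [1/5, 6/25)
Step 3: interval [1/5, 6/25), width = 6/25 - 1/5 = 1/25
  'e': [1/5 + 1/25*0/1, 1/5 + 1/25*1/5) = [1/5, 26/125)
  'b': [1/5 + 1/25*1/5, 1/5 + 1/25*2/5) = [26/125, 27/125)
  'f': [1/5 + 1/25*2/5, 1/5 + 1/25*1/1) = [27/125, 6/25) <- contains code 57/250
  emit 'f', narrow to [27/125, 6/25)

Answer: bef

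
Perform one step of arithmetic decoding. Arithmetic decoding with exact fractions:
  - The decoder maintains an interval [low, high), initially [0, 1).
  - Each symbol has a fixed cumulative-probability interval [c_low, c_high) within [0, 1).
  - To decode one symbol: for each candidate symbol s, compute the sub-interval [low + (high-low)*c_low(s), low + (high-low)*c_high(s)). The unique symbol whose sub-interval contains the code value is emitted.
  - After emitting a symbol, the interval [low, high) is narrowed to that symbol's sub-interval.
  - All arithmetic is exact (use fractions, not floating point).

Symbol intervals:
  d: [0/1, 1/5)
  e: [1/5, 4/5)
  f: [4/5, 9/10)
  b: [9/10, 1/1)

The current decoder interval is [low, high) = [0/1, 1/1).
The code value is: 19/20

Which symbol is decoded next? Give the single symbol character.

Answer: b

Derivation:
Interval width = high − low = 1/1 − 0/1 = 1/1
Scaled code = (code − low) / width = (19/20 − 0/1) / 1/1 = 19/20
  d: [0/1, 1/5) 
  e: [1/5, 4/5) 
  f: [4/5, 9/10) 
  b: [9/10, 1/1) ← scaled code falls here ✓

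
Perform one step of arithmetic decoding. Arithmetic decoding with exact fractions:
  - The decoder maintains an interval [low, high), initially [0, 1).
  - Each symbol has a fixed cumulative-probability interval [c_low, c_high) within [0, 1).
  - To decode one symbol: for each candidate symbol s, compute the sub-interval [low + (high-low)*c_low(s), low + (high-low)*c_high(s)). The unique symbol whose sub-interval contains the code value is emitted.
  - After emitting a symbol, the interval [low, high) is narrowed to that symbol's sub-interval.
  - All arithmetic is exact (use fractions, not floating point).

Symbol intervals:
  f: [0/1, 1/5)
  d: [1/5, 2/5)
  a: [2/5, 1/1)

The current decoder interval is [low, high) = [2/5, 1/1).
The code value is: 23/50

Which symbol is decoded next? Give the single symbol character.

Interval width = high − low = 1/1 − 2/5 = 3/5
Scaled code = (code − low) / width = (23/50 − 2/5) / 3/5 = 1/10
  f: [0/1, 1/5) ← scaled code falls here ✓
  d: [1/5, 2/5) 
  a: [2/5, 1/1) 

Answer: f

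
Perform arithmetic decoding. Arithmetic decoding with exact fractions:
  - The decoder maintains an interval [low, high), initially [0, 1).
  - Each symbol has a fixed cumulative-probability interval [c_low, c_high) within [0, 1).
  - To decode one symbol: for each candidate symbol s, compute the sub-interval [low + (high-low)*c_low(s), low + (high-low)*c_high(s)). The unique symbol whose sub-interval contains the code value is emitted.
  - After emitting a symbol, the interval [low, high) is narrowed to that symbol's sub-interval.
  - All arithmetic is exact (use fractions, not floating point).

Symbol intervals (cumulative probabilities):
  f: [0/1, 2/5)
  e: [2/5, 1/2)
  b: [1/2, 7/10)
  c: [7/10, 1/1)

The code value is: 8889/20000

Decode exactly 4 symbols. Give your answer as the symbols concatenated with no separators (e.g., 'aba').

Step 1: interval [0/1, 1/1), width = 1/1 - 0/1 = 1/1
  'f': [0/1 + 1/1*0/1, 0/1 + 1/1*2/5) = [0/1, 2/5)
  'e': [0/1 + 1/1*2/5, 0/1 + 1/1*1/2) = [2/5, 1/2) <- contains code 8889/20000
  'b': [0/1 + 1/1*1/2, 0/1 + 1/1*7/10) = [1/2, 7/10)
  'c': [0/1 + 1/1*7/10, 0/1 + 1/1*1/1) = [7/10, 1/1)
  emit 'e', narrow to [2/5, 1/2)
Step 2: interval [2/5, 1/2), width = 1/2 - 2/5 = 1/10
  'f': [2/5 + 1/10*0/1, 2/5 + 1/10*2/5) = [2/5, 11/25)
  'e': [2/5 + 1/10*2/5, 2/5 + 1/10*1/2) = [11/25, 9/20) <- contains code 8889/20000
  'b': [2/5 + 1/10*1/2, 2/5 + 1/10*7/10) = [9/20, 47/100)
  'c': [2/5 + 1/10*7/10, 2/5 + 1/10*1/1) = [47/100, 1/2)
  emit 'e', narrow to [11/25, 9/20)
Step 3: interval [11/25, 9/20), width = 9/20 - 11/25 = 1/100
  'f': [11/25 + 1/100*0/1, 11/25 + 1/100*2/5) = [11/25, 111/250)
  'e': [11/25 + 1/100*2/5, 11/25 + 1/100*1/2) = [111/250, 89/200) <- contains code 8889/20000
  'b': [11/25 + 1/100*1/2, 11/25 + 1/100*7/10) = [89/200, 447/1000)
  'c': [11/25 + 1/100*7/10, 11/25 + 1/100*1/1) = [447/1000, 9/20)
  emit 'e', narrow to [111/250, 89/200)
Step 4: interval [111/250, 89/200), width = 89/200 - 111/250 = 1/1000
  'f': [111/250 + 1/1000*0/1, 111/250 + 1/1000*2/5) = [111/250, 1111/2500)
  'e': [111/250 + 1/1000*2/5, 111/250 + 1/1000*1/2) = [1111/2500, 889/2000) <- contains code 8889/20000
  'b': [111/250 + 1/1000*1/2, 111/250 + 1/1000*7/10) = [889/2000, 4447/10000)
  'c': [111/250 + 1/1000*7/10, 111/250 + 1/1000*1/1) = [4447/10000, 89/200)
  emit 'e', narrow to [1111/2500, 889/2000)

Answer: eeee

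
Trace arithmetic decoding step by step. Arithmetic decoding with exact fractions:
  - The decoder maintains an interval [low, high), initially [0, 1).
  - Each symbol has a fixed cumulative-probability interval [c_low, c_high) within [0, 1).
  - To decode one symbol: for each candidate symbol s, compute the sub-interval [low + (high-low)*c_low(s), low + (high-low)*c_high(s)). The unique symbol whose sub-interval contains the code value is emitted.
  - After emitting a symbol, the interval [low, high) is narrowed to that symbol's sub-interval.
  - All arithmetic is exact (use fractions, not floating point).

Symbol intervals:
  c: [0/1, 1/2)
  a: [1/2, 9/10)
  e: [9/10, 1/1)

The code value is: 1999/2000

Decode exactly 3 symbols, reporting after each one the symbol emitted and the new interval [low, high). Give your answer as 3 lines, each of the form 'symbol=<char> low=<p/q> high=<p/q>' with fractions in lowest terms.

Answer: symbol=e low=9/10 high=1/1
symbol=e low=99/100 high=1/1
symbol=e low=999/1000 high=1/1

Derivation:
Step 1: interval [0/1, 1/1), width = 1/1 - 0/1 = 1/1
  'c': [0/1 + 1/1*0/1, 0/1 + 1/1*1/2) = [0/1, 1/2)
  'a': [0/1 + 1/1*1/2, 0/1 + 1/1*9/10) = [1/2, 9/10)
  'e': [0/1 + 1/1*9/10, 0/1 + 1/1*1/1) = [9/10, 1/1) <- contains code 1999/2000
  emit 'e', narrow to [9/10, 1/1)
Step 2: interval [9/10, 1/1), width = 1/1 - 9/10 = 1/10
  'c': [9/10 + 1/10*0/1, 9/10 + 1/10*1/2) = [9/10, 19/20)
  'a': [9/10 + 1/10*1/2, 9/10 + 1/10*9/10) = [19/20, 99/100)
  'e': [9/10 + 1/10*9/10, 9/10 + 1/10*1/1) = [99/100, 1/1) <- contains code 1999/2000
  emit 'e', narrow to [99/100, 1/1)
Step 3: interval [99/100, 1/1), width = 1/1 - 99/100 = 1/100
  'c': [99/100 + 1/100*0/1, 99/100 + 1/100*1/2) = [99/100, 199/200)
  'a': [99/100 + 1/100*1/2, 99/100 + 1/100*9/10) = [199/200, 999/1000)
  'e': [99/100 + 1/100*9/10, 99/100 + 1/100*1/1) = [999/1000, 1/1) <- contains code 1999/2000
  emit 'e', narrow to [999/1000, 1/1)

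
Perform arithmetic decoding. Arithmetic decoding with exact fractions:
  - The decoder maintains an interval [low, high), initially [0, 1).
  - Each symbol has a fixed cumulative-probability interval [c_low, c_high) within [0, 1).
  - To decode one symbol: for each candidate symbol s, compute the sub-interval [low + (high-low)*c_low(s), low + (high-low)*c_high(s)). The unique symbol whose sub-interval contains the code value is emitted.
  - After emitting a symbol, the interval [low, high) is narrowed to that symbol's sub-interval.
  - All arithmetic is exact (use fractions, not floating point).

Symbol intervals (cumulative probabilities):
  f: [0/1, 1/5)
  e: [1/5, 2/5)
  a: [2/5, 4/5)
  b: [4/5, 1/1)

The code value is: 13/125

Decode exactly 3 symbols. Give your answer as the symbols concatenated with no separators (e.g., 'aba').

Step 1: interval [0/1, 1/1), width = 1/1 - 0/1 = 1/1
  'f': [0/1 + 1/1*0/1, 0/1 + 1/1*1/5) = [0/1, 1/5) <- contains code 13/125
  'e': [0/1 + 1/1*1/5, 0/1 + 1/1*2/5) = [1/5, 2/5)
  'a': [0/1 + 1/1*2/5, 0/1 + 1/1*4/5) = [2/5, 4/5)
  'b': [0/1 + 1/1*4/5, 0/1 + 1/1*1/1) = [4/5, 1/1)
  emit 'f', narrow to [0/1, 1/5)
Step 2: interval [0/1, 1/5), width = 1/5 - 0/1 = 1/5
  'f': [0/1 + 1/5*0/1, 0/1 + 1/5*1/5) = [0/1, 1/25)
  'e': [0/1 + 1/5*1/5, 0/1 + 1/5*2/5) = [1/25, 2/25)
  'a': [0/1 + 1/5*2/5, 0/1 + 1/5*4/5) = [2/25, 4/25) <- contains code 13/125
  'b': [0/1 + 1/5*4/5, 0/1 + 1/5*1/1) = [4/25, 1/5)
  emit 'a', narrow to [2/25, 4/25)
Step 3: interval [2/25, 4/25), width = 4/25 - 2/25 = 2/25
  'f': [2/25 + 2/25*0/1, 2/25 + 2/25*1/5) = [2/25, 12/125)
  'e': [2/25 + 2/25*1/5, 2/25 + 2/25*2/5) = [12/125, 14/125) <- contains code 13/125
  'a': [2/25 + 2/25*2/5, 2/25 + 2/25*4/5) = [14/125, 18/125)
  'b': [2/25 + 2/25*4/5, 2/25 + 2/25*1/1) = [18/125, 4/25)
  emit 'e', narrow to [12/125, 14/125)

Answer: fae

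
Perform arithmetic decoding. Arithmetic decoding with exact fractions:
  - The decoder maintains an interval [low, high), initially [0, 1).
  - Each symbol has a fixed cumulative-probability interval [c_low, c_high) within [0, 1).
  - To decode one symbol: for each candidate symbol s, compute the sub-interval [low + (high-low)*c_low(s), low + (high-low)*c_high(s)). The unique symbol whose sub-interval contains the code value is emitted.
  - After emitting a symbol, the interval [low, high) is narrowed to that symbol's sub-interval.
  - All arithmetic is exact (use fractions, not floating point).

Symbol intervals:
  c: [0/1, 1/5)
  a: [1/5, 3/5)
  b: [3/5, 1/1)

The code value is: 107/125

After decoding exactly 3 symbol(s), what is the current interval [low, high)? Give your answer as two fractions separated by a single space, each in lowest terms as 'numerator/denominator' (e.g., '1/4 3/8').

Step 1: interval [0/1, 1/1), width = 1/1 - 0/1 = 1/1
  'c': [0/1 + 1/1*0/1, 0/1 + 1/1*1/5) = [0/1, 1/5)
  'a': [0/1 + 1/1*1/5, 0/1 + 1/1*3/5) = [1/5, 3/5)
  'b': [0/1 + 1/1*3/5, 0/1 + 1/1*1/1) = [3/5, 1/1) <- contains code 107/125
  emit 'b', narrow to [3/5, 1/1)
Step 2: interval [3/5, 1/1), width = 1/1 - 3/5 = 2/5
  'c': [3/5 + 2/5*0/1, 3/5 + 2/5*1/5) = [3/5, 17/25)
  'a': [3/5 + 2/5*1/5, 3/5 + 2/5*3/5) = [17/25, 21/25)
  'b': [3/5 + 2/5*3/5, 3/5 + 2/5*1/1) = [21/25, 1/1) <- contains code 107/125
  emit 'b', narrow to [21/25, 1/1)
Step 3: interval [21/25, 1/1), width = 1/1 - 21/25 = 4/25
  'c': [21/25 + 4/25*0/1, 21/25 + 4/25*1/5) = [21/25, 109/125) <- contains code 107/125
  'a': [21/25 + 4/25*1/5, 21/25 + 4/25*3/5) = [109/125, 117/125)
  'b': [21/25 + 4/25*3/5, 21/25 + 4/25*1/1) = [117/125, 1/1)
  emit 'c', narrow to [21/25, 109/125)

Answer: 21/25 109/125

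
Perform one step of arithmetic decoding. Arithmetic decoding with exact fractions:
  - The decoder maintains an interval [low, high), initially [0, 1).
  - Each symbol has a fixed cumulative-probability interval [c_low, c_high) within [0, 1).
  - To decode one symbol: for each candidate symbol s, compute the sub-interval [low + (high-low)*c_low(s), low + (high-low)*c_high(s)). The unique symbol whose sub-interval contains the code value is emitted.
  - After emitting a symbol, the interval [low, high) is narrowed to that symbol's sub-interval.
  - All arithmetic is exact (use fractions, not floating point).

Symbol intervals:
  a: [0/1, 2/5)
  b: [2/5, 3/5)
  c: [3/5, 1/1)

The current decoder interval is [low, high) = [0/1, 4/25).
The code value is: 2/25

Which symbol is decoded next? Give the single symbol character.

Answer: b

Derivation:
Interval width = high − low = 4/25 − 0/1 = 4/25
Scaled code = (code − low) / width = (2/25 − 0/1) / 4/25 = 1/2
  a: [0/1, 2/5) 
  b: [2/5, 3/5) ← scaled code falls here ✓
  c: [3/5, 1/1) 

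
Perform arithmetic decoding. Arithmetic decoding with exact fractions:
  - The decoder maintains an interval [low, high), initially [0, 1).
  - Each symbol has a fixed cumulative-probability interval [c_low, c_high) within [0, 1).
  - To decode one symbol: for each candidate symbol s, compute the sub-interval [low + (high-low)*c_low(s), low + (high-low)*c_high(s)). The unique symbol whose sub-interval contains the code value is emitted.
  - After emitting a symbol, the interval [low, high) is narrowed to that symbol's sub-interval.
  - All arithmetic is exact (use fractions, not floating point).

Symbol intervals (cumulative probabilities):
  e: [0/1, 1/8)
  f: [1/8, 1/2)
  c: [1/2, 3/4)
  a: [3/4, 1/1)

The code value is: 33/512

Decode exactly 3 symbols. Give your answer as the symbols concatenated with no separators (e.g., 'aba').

Answer: ece

Derivation:
Step 1: interval [0/1, 1/1), width = 1/1 - 0/1 = 1/1
  'e': [0/1 + 1/1*0/1, 0/1 + 1/1*1/8) = [0/1, 1/8) <- contains code 33/512
  'f': [0/1 + 1/1*1/8, 0/1 + 1/1*1/2) = [1/8, 1/2)
  'c': [0/1 + 1/1*1/2, 0/1 + 1/1*3/4) = [1/2, 3/4)
  'a': [0/1 + 1/1*3/4, 0/1 + 1/1*1/1) = [3/4, 1/1)
  emit 'e', narrow to [0/1, 1/8)
Step 2: interval [0/1, 1/8), width = 1/8 - 0/1 = 1/8
  'e': [0/1 + 1/8*0/1, 0/1 + 1/8*1/8) = [0/1, 1/64)
  'f': [0/1 + 1/8*1/8, 0/1 + 1/8*1/2) = [1/64, 1/16)
  'c': [0/1 + 1/8*1/2, 0/1 + 1/8*3/4) = [1/16, 3/32) <- contains code 33/512
  'a': [0/1 + 1/8*3/4, 0/1 + 1/8*1/1) = [3/32, 1/8)
  emit 'c', narrow to [1/16, 3/32)
Step 3: interval [1/16, 3/32), width = 3/32 - 1/16 = 1/32
  'e': [1/16 + 1/32*0/1, 1/16 + 1/32*1/8) = [1/16, 17/256) <- contains code 33/512
  'f': [1/16 + 1/32*1/8, 1/16 + 1/32*1/2) = [17/256, 5/64)
  'c': [1/16 + 1/32*1/2, 1/16 + 1/32*3/4) = [5/64, 11/128)
  'a': [1/16 + 1/32*3/4, 1/16 + 1/32*1/1) = [11/128, 3/32)
  emit 'e', narrow to [1/16, 17/256)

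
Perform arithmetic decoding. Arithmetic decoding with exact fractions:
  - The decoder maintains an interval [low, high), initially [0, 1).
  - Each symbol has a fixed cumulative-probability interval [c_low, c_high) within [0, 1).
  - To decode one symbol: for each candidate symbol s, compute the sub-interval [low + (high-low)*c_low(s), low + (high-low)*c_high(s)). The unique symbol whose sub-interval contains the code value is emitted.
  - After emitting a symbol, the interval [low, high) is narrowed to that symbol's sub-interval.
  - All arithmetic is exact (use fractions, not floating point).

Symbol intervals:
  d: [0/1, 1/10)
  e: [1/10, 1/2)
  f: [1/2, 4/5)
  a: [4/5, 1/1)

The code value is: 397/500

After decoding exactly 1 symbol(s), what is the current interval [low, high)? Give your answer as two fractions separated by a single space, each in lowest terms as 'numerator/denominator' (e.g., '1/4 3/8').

Step 1: interval [0/1, 1/1), width = 1/1 - 0/1 = 1/1
  'd': [0/1 + 1/1*0/1, 0/1 + 1/1*1/10) = [0/1, 1/10)
  'e': [0/1 + 1/1*1/10, 0/1 + 1/1*1/2) = [1/10, 1/2)
  'f': [0/1 + 1/1*1/2, 0/1 + 1/1*4/5) = [1/2, 4/5) <- contains code 397/500
  'a': [0/1 + 1/1*4/5, 0/1 + 1/1*1/1) = [4/5, 1/1)
  emit 'f', narrow to [1/2, 4/5)

Answer: 1/2 4/5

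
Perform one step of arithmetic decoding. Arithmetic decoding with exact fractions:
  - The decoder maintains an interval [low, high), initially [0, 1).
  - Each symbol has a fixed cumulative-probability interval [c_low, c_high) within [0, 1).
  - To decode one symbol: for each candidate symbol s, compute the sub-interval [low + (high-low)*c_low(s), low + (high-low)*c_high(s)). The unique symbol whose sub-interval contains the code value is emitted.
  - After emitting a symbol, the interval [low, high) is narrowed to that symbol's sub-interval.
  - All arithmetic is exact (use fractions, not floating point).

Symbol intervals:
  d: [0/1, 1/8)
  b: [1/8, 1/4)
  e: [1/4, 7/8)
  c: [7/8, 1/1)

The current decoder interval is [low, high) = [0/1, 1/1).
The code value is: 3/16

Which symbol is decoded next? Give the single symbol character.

Answer: b

Derivation:
Interval width = high − low = 1/1 − 0/1 = 1/1
Scaled code = (code − low) / width = (3/16 − 0/1) / 1/1 = 3/16
  d: [0/1, 1/8) 
  b: [1/8, 1/4) ← scaled code falls here ✓
  e: [1/4, 7/8) 
  c: [7/8, 1/1) 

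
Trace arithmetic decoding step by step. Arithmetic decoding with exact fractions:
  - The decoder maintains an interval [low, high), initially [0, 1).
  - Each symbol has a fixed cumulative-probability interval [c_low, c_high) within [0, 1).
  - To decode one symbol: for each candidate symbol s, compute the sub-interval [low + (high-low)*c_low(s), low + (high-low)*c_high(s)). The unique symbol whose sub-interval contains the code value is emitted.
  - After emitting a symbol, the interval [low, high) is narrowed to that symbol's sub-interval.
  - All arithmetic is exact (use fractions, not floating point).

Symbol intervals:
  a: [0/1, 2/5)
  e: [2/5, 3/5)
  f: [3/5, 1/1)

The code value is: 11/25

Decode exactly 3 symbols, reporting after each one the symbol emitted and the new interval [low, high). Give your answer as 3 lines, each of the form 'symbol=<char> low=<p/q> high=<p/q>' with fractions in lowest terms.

Answer: symbol=e low=2/5 high=3/5
symbol=a low=2/5 high=12/25
symbol=e low=54/125 high=56/125

Derivation:
Step 1: interval [0/1, 1/1), width = 1/1 - 0/1 = 1/1
  'a': [0/1 + 1/1*0/1, 0/1 + 1/1*2/5) = [0/1, 2/5)
  'e': [0/1 + 1/1*2/5, 0/1 + 1/1*3/5) = [2/5, 3/5) <- contains code 11/25
  'f': [0/1 + 1/1*3/5, 0/1 + 1/1*1/1) = [3/5, 1/1)
  emit 'e', narrow to [2/5, 3/5)
Step 2: interval [2/5, 3/5), width = 3/5 - 2/5 = 1/5
  'a': [2/5 + 1/5*0/1, 2/5 + 1/5*2/5) = [2/5, 12/25) <- contains code 11/25
  'e': [2/5 + 1/5*2/5, 2/5 + 1/5*3/5) = [12/25, 13/25)
  'f': [2/5 + 1/5*3/5, 2/5 + 1/5*1/1) = [13/25, 3/5)
  emit 'a', narrow to [2/5, 12/25)
Step 3: interval [2/5, 12/25), width = 12/25 - 2/5 = 2/25
  'a': [2/5 + 2/25*0/1, 2/5 + 2/25*2/5) = [2/5, 54/125)
  'e': [2/5 + 2/25*2/5, 2/5 + 2/25*3/5) = [54/125, 56/125) <- contains code 11/25
  'f': [2/5 + 2/25*3/5, 2/5 + 2/25*1/1) = [56/125, 12/25)
  emit 'e', narrow to [54/125, 56/125)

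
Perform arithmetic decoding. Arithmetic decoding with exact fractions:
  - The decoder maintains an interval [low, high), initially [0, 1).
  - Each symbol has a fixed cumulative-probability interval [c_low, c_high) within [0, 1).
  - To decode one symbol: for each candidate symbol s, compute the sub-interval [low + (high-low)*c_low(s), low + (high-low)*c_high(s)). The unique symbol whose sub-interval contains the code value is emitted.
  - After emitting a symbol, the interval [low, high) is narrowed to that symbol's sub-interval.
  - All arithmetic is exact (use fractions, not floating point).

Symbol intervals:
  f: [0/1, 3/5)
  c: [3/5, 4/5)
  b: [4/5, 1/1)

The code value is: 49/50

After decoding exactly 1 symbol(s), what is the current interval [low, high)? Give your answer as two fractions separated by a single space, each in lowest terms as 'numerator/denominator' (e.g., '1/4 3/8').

Step 1: interval [0/1, 1/1), width = 1/1 - 0/1 = 1/1
  'f': [0/1 + 1/1*0/1, 0/1 + 1/1*3/5) = [0/1, 3/5)
  'c': [0/1 + 1/1*3/5, 0/1 + 1/1*4/5) = [3/5, 4/5)
  'b': [0/1 + 1/1*4/5, 0/1 + 1/1*1/1) = [4/5, 1/1) <- contains code 49/50
  emit 'b', narrow to [4/5, 1/1)

Answer: 4/5 1/1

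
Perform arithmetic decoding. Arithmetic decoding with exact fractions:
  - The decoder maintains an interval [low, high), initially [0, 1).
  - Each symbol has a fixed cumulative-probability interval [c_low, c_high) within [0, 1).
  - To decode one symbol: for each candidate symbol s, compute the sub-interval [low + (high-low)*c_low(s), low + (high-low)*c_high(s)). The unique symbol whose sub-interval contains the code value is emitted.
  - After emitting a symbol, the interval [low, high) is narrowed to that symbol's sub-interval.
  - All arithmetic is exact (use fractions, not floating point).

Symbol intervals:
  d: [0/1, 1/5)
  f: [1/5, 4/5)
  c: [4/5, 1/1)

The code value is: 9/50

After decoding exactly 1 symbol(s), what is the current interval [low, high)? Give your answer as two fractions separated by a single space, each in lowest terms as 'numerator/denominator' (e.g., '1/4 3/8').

Answer: 0/1 1/5

Derivation:
Step 1: interval [0/1, 1/1), width = 1/1 - 0/1 = 1/1
  'd': [0/1 + 1/1*0/1, 0/1 + 1/1*1/5) = [0/1, 1/5) <- contains code 9/50
  'f': [0/1 + 1/1*1/5, 0/1 + 1/1*4/5) = [1/5, 4/5)
  'c': [0/1 + 1/1*4/5, 0/1 + 1/1*1/1) = [4/5, 1/1)
  emit 'd', narrow to [0/1, 1/5)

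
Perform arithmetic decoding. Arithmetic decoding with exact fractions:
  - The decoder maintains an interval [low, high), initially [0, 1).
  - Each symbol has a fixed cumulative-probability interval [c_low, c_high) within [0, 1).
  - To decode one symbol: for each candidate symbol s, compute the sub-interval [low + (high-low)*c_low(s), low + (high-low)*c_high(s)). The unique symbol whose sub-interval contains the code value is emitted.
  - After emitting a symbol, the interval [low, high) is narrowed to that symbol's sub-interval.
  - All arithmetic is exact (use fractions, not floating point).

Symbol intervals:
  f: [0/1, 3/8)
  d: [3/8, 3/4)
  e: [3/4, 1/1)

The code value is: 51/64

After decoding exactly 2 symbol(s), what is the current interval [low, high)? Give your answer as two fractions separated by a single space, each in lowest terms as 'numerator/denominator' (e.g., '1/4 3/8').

Answer: 3/4 27/32

Derivation:
Step 1: interval [0/1, 1/1), width = 1/1 - 0/1 = 1/1
  'f': [0/1 + 1/1*0/1, 0/1 + 1/1*3/8) = [0/1, 3/8)
  'd': [0/1 + 1/1*3/8, 0/1 + 1/1*3/4) = [3/8, 3/4)
  'e': [0/1 + 1/1*3/4, 0/1 + 1/1*1/1) = [3/4, 1/1) <- contains code 51/64
  emit 'e', narrow to [3/4, 1/1)
Step 2: interval [3/4, 1/1), width = 1/1 - 3/4 = 1/4
  'f': [3/4 + 1/4*0/1, 3/4 + 1/4*3/8) = [3/4, 27/32) <- contains code 51/64
  'd': [3/4 + 1/4*3/8, 3/4 + 1/4*3/4) = [27/32, 15/16)
  'e': [3/4 + 1/4*3/4, 3/4 + 1/4*1/1) = [15/16, 1/1)
  emit 'f', narrow to [3/4, 27/32)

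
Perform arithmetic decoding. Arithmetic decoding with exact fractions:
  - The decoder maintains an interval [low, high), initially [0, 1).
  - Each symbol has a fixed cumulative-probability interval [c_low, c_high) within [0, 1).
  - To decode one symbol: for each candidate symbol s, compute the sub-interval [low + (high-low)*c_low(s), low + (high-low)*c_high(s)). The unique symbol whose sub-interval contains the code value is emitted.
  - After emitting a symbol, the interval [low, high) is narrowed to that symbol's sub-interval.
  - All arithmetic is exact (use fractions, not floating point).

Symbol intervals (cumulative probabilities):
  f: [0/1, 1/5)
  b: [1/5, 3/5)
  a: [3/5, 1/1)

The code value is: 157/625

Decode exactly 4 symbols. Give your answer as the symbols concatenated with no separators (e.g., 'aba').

Step 1: interval [0/1, 1/1), width = 1/1 - 0/1 = 1/1
  'f': [0/1 + 1/1*0/1, 0/1 + 1/1*1/5) = [0/1, 1/5)
  'b': [0/1 + 1/1*1/5, 0/1 + 1/1*3/5) = [1/5, 3/5) <- contains code 157/625
  'a': [0/1 + 1/1*3/5, 0/1 + 1/1*1/1) = [3/5, 1/1)
  emit 'b', narrow to [1/5, 3/5)
Step 2: interval [1/5, 3/5), width = 3/5 - 1/5 = 2/5
  'f': [1/5 + 2/5*0/1, 1/5 + 2/5*1/5) = [1/5, 7/25) <- contains code 157/625
  'b': [1/5 + 2/5*1/5, 1/5 + 2/5*3/5) = [7/25, 11/25)
  'a': [1/5 + 2/5*3/5, 1/5 + 2/5*1/1) = [11/25, 3/5)
  emit 'f', narrow to [1/5, 7/25)
Step 3: interval [1/5, 7/25), width = 7/25 - 1/5 = 2/25
  'f': [1/5 + 2/25*0/1, 1/5 + 2/25*1/5) = [1/5, 27/125)
  'b': [1/5 + 2/25*1/5, 1/5 + 2/25*3/5) = [27/125, 31/125)
  'a': [1/5 + 2/25*3/5, 1/5 + 2/25*1/1) = [31/125, 7/25) <- contains code 157/625
  emit 'a', narrow to [31/125, 7/25)
Step 4: interval [31/125, 7/25), width = 7/25 - 31/125 = 4/125
  'f': [31/125 + 4/125*0/1, 31/125 + 4/125*1/5) = [31/125, 159/625) <- contains code 157/625
  'b': [31/125 + 4/125*1/5, 31/125 + 4/125*3/5) = [159/625, 167/625)
  'a': [31/125 + 4/125*3/5, 31/125 + 4/125*1/1) = [167/625, 7/25)
  emit 'f', narrow to [31/125, 159/625)

Answer: bfaf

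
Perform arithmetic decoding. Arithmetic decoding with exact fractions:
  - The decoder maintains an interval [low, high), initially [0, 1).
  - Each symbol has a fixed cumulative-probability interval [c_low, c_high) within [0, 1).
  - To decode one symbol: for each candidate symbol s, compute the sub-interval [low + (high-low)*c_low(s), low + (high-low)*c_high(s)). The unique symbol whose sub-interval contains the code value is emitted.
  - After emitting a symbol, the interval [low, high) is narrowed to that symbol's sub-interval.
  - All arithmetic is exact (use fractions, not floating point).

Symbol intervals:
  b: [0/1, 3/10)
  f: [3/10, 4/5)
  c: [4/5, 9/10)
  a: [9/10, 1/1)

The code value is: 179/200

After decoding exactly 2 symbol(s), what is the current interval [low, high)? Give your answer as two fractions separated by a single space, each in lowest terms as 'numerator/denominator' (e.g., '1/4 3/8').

Answer: 89/100 9/10

Derivation:
Step 1: interval [0/1, 1/1), width = 1/1 - 0/1 = 1/1
  'b': [0/1 + 1/1*0/1, 0/1 + 1/1*3/10) = [0/1, 3/10)
  'f': [0/1 + 1/1*3/10, 0/1 + 1/1*4/5) = [3/10, 4/5)
  'c': [0/1 + 1/1*4/5, 0/1 + 1/1*9/10) = [4/5, 9/10) <- contains code 179/200
  'a': [0/1 + 1/1*9/10, 0/1 + 1/1*1/1) = [9/10, 1/1)
  emit 'c', narrow to [4/5, 9/10)
Step 2: interval [4/5, 9/10), width = 9/10 - 4/5 = 1/10
  'b': [4/5 + 1/10*0/1, 4/5 + 1/10*3/10) = [4/5, 83/100)
  'f': [4/5 + 1/10*3/10, 4/5 + 1/10*4/5) = [83/100, 22/25)
  'c': [4/5 + 1/10*4/5, 4/5 + 1/10*9/10) = [22/25, 89/100)
  'a': [4/5 + 1/10*9/10, 4/5 + 1/10*1/1) = [89/100, 9/10) <- contains code 179/200
  emit 'a', narrow to [89/100, 9/10)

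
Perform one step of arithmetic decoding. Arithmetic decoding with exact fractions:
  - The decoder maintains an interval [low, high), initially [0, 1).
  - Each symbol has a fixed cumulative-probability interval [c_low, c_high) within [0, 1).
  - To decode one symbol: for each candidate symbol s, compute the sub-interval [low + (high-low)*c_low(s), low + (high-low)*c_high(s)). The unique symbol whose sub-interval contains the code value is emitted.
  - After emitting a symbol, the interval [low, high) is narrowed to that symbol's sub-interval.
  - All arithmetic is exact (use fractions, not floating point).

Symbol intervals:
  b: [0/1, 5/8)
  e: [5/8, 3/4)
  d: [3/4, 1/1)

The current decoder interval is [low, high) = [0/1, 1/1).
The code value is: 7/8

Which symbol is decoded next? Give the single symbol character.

Answer: d

Derivation:
Interval width = high − low = 1/1 − 0/1 = 1/1
Scaled code = (code − low) / width = (7/8 − 0/1) / 1/1 = 7/8
  b: [0/1, 5/8) 
  e: [5/8, 3/4) 
  d: [3/4, 1/1) ← scaled code falls here ✓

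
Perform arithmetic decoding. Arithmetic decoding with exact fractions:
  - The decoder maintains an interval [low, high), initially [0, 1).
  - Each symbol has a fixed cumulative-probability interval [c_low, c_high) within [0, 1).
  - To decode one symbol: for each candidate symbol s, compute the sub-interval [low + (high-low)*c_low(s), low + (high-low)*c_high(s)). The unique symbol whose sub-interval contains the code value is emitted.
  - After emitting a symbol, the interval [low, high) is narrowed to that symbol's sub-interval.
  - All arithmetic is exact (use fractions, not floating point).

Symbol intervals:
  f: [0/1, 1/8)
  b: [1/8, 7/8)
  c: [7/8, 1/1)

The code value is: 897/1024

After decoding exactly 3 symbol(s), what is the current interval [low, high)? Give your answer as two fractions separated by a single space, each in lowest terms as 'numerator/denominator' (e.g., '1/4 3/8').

Answer: 7/8 449/512

Derivation:
Step 1: interval [0/1, 1/1), width = 1/1 - 0/1 = 1/1
  'f': [0/1 + 1/1*0/1, 0/1 + 1/1*1/8) = [0/1, 1/8)
  'b': [0/1 + 1/1*1/8, 0/1 + 1/1*7/8) = [1/8, 7/8)
  'c': [0/1 + 1/1*7/8, 0/1 + 1/1*1/1) = [7/8, 1/1) <- contains code 897/1024
  emit 'c', narrow to [7/8, 1/1)
Step 2: interval [7/8, 1/1), width = 1/1 - 7/8 = 1/8
  'f': [7/8 + 1/8*0/1, 7/8 + 1/8*1/8) = [7/8, 57/64) <- contains code 897/1024
  'b': [7/8 + 1/8*1/8, 7/8 + 1/8*7/8) = [57/64, 63/64)
  'c': [7/8 + 1/8*7/8, 7/8 + 1/8*1/1) = [63/64, 1/1)
  emit 'f', narrow to [7/8, 57/64)
Step 3: interval [7/8, 57/64), width = 57/64 - 7/8 = 1/64
  'f': [7/8 + 1/64*0/1, 7/8 + 1/64*1/8) = [7/8, 449/512) <- contains code 897/1024
  'b': [7/8 + 1/64*1/8, 7/8 + 1/64*7/8) = [449/512, 455/512)
  'c': [7/8 + 1/64*7/8, 7/8 + 1/64*1/1) = [455/512, 57/64)
  emit 'f', narrow to [7/8, 449/512)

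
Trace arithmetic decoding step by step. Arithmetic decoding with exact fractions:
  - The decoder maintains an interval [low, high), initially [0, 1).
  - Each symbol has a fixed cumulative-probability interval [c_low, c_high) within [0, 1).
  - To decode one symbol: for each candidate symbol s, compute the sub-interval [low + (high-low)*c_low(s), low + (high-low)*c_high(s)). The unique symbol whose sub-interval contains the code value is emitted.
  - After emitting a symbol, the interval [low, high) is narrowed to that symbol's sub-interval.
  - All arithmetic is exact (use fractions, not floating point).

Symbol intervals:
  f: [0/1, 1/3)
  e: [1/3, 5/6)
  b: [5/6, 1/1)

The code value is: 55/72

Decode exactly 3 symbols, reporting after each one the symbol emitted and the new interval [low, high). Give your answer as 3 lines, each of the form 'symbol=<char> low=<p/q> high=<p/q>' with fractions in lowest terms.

Answer: symbol=e low=1/3 high=5/6
symbol=b low=3/4 high=5/6
symbol=f low=3/4 high=7/9

Derivation:
Step 1: interval [0/1, 1/1), width = 1/1 - 0/1 = 1/1
  'f': [0/1 + 1/1*0/1, 0/1 + 1/1*1/3) = [0/1, 1/3)
  'e': [0/1 + 1/1*1/3, 0/1 + 1/1*5/6) = [1/3, 5/6) <- contains code 55/72
  'b': [0/1 + 1/1*5/6, 0/1 + 1/1*1/1) = [5/6, 1/1)
  emit 'e', narrow to [1/3, 5/6)
Step 2: interval [1/3, 5/6), width = 5/6 - 1/3 = 1/2
  'f': [1/3 + 1/2*0/1, 1/3 + 1/2*1/3) = [1/3, 1/2)
  'e': [1/3 + 1/2*1/3, 1/3 + 1/2*5/6) = [1/2, 3/4)
  'b': [1/3 + 1/2*5/6, 1/3 + 1/2*1/1) = [3/4, 5/6) <- contains code 55/72
  emit 'b', narrow to [3/4, 5/6)
Step 3: interval [3/4, 5/6), width = 5/6 - 3/4 = 1/12
  'f': [3/4 + 1/12*0/1, 3/4 + 1/12*1/3) = [3/4, 7/9) <- contains code 55/72
  'e': [3/4 + 1/12*1/3, 3/4 + 1/12*5/6) = [7/9, 59/72)
  'b': [3/4 + 1/12*5/6, 3/4 + 1/12*1/1) = [59/72, 5/6)
  emit 'f', narrow to [3/4, 7/9)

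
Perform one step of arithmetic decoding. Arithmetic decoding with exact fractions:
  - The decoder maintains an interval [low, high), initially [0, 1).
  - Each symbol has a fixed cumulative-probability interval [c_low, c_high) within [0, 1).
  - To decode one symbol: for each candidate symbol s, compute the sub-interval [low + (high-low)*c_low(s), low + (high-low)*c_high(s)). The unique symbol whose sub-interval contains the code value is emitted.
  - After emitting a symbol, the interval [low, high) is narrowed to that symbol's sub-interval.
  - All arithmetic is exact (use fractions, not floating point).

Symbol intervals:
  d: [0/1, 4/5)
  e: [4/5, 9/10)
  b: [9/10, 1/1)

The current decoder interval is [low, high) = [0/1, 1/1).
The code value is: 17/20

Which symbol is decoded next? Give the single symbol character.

Answer: e

Derivation:
Interval width = high − low = 1/1 − 0/1 = 1/1
Scaled code = (code − low) / width = (17/20 − 0/1) / 1/1 = 17/20
  d: [0/1, 4/5) 
  e: [4/5, 9/10) ← scaled code falls here ✓
  b: [9/10, 1/1) 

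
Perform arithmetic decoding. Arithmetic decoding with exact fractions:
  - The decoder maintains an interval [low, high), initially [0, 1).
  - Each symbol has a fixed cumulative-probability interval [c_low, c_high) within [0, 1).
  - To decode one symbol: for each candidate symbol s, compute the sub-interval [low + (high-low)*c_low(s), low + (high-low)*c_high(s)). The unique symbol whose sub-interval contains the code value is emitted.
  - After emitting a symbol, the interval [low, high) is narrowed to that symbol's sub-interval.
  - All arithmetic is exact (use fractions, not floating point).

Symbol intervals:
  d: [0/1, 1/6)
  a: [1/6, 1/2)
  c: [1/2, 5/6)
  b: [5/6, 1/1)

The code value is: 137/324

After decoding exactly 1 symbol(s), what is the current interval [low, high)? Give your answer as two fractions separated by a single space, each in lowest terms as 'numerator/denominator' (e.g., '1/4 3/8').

Answer: 1/6 1/2

Derivation:
Step 1: interval [0/1, 1/1), width = 1/1 - 0/1 = 1/1
  'd': [0/1 + 1/1*0/1, 0/1 + 1/1*1/6) = [0/1, 1/6)
  'a': [0/1 + 1/1*1/6, 0/1 + 1/1*1/2) = [1/6, 1/2) <- contains code 137/324
  'c': [0/1 + 1/1*1/2, 0/1 + 1/1*5/6) = [1/2, 5/6)
  'b': [0/1 + 1/1*5/6, 0/1 + 1/1*1/1) = [5/6, 1/1)
  emit 'a', narrow to [1/6, 1/2)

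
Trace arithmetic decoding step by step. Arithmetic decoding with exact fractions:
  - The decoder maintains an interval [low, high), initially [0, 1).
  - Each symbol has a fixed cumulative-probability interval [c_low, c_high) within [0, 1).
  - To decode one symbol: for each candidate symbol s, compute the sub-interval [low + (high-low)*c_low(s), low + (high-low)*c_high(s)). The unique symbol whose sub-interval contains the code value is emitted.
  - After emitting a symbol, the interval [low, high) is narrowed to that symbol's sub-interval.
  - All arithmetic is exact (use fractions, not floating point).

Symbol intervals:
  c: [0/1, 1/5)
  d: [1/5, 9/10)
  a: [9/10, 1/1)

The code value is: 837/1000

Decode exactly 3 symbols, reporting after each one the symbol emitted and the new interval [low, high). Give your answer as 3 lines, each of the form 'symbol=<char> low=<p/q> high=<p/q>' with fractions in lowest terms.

Step 1: interval [0/1, 1/1), width = 1/1 - 0/1 = 1/1
  'c': [0/1 + 1/1*0/1, 0/1 + 1/1*1/5) = [0/1, 1/5)
  'd': [0/1 + 1/1*1/5, 0/1 + 1/1*9/10) = [1/5, 9/10) <- contains code 837/1000
  'a': [0/1 + 1/1*9/10, 0/1 + 1/1*1/1) = [9/10, 1/1)
  emit 'd', narrow to [1/5, 9/10)
Step 2: interval [1/5, 9/10), width = 9/10 - 1/5 = 7/10
  'c': [1/5 + 7/10*0/1, 1/5 + 7/10*1/5) = [1/5, 17/50)
  'd': [1/5 + 7/10*1/5, 1/5 + 7/10*9/10) = [17/50, 83/100)
  'a': [1/5 + 7/10*9/10, 1/5 + 7/10*1/1) = [83/100, 9/10) <- contains code 837/1000
  emit 'a', narrow to [83/100, 9/10)
Step 3: interval [83/100, 9/10), width = 9/10 - 83/100 = 7/100
  'c': [83/100 + 7/100*0/1, 83/100 + 7/100*1/5) = [83/100, 211/250) <- contains code 837/1000
  'd': [83/100 + 7/100*1/5, 83/100 + 7/100*9/10) = [211/250, 893/1000)
  'a': [83/100 + 7/100*9/10, 83/100 + 7/100*1/1) = [893/1000, 9/10)
  emit 'c', narrow to [83/100, 211/250)

Answer: symbol=d low=1/5 high=9/10
symbol=a low=83/100 high=9/10
symbol=c low=83/100 high=211/250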